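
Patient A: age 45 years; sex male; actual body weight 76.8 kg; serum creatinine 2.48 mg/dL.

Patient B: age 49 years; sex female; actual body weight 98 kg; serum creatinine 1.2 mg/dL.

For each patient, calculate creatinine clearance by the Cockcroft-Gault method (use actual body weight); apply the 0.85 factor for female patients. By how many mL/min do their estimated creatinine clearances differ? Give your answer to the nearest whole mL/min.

47 mL/min

Patient A: CrCl = (140 − 45) × 76.8 / (72 × 2.48) = 7296.0 / 178.56 ≈ 40.9 mL/min
Patient B: CrCl = (140 − 49) × 98 / (72 × 1.2) × 0.85 = 8918.0 / 86.40 × 0.85 ≈ 87.7 mL/min
|40.9 − 87.7| = 46.8 mL/min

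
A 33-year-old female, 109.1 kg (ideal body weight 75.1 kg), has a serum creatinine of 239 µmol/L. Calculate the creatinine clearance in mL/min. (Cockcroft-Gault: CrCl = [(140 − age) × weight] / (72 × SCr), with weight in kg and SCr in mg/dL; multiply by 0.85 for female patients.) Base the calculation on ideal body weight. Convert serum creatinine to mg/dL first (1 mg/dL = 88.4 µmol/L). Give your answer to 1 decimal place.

35.1 mL/min

SCr = 239 / 88.4 = 2.704 mg/dL
CrCl = (140 − 33) × 75.1 / (72 × 2.704) × 0.85 = 8035.7 / 194.69 × 0.85 ≈ 35.1 mL/min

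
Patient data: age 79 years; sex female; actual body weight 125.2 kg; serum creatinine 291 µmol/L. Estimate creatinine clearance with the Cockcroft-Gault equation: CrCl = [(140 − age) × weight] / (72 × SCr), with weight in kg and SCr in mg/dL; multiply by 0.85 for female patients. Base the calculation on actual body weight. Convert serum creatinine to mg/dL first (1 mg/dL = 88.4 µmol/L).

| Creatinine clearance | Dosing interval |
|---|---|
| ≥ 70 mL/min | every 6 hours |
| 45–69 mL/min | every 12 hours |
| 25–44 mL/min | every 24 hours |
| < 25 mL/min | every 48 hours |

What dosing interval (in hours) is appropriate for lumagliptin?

SCr = 291 / 88.4 = 3.292 mg/dL
CrCl = (140 − 79) × 125.2 / (72 × 3.292) × 0.85 = 7637.2 / 237.02 × 0.85 ≈ 27.4 mL/min
CrCl ≈ 27 mL/min → bracket 25–44 mL/min → every 24 hours.

every 24 hours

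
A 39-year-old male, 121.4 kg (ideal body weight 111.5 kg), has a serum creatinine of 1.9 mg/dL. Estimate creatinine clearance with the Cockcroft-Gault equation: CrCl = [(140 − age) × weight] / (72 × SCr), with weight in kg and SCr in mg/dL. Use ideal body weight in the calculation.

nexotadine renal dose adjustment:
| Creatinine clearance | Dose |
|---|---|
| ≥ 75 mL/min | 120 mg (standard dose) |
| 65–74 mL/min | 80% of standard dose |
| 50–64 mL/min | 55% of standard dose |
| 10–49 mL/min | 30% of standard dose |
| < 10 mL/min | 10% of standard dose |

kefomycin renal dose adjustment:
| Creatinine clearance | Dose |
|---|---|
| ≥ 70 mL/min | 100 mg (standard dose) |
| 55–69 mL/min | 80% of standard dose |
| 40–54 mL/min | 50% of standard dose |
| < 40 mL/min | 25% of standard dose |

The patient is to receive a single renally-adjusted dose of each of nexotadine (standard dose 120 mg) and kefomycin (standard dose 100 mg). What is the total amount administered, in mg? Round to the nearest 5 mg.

CrCl = (140 − 39) × 111.5 / (72 × 1.9) = 11261.5 / 136.80 ≈ 82.3 mL/min
CrCl ≈ 82 mL/min.
nexotadine: ≥ 75 mL/min → 100% of 120 mg = 120 mg.
kefomycin: ≥ 70 mL/min → 100% of 100 mg = 100 mg.
Total = 120 + 100 = 220 mg.

220 mg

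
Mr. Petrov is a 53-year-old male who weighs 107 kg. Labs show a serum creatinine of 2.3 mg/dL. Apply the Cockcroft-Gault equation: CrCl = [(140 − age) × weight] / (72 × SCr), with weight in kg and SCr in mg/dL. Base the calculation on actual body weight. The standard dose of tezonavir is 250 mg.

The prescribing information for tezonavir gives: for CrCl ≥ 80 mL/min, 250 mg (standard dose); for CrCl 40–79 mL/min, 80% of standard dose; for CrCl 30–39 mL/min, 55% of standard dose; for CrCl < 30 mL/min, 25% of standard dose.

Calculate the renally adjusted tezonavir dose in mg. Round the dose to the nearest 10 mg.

200 mg

CrCl = (140 − 53) × 107 / (72 × 2.3) = 9309.0 / 165.60 ≈ 56.2 mL/min
CrCl ≈ 56 mL/min → bracket 40–79 mL/min.
80% of 250 mg = 200 mg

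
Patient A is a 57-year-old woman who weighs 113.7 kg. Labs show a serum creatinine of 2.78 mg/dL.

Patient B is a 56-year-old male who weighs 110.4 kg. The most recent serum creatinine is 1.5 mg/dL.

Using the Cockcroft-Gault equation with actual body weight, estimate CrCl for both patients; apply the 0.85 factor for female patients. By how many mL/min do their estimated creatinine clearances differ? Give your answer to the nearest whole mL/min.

Patient A: CrCl = (140 − 57) × 113.7 / (72 × 2.78) × 0.85 = 9437.1 / 200.16 × 0.85 ≈ 40.1 mL/min
Patient B: CrCl = (140 − 56) × 110.4 / (72 × 1.5) = 9273.6 / 108.00 ≈ 85.9 mL/min
|40.1 − 85.9| = 45.8 mL/min

46 mL/min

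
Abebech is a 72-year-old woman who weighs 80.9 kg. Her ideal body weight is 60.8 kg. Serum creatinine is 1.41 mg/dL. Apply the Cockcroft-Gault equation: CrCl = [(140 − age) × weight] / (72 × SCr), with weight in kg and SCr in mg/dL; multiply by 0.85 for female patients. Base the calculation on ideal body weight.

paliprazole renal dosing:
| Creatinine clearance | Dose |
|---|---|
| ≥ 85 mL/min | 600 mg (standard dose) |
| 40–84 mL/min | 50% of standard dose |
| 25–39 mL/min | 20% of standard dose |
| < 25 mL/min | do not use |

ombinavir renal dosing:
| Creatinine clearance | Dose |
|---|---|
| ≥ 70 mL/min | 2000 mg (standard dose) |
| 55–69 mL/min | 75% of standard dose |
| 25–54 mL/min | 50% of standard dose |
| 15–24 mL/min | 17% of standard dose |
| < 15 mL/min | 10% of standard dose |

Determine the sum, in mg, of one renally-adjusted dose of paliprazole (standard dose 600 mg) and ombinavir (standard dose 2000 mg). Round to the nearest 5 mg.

CrCl = (140 − 72) × 60.8 / (72 × 1.41) × 0.85 = 4134.4 / 101.52 × 0.85 ≈ 34.6 mL/min
CrCl ≈ 35 mL/min.
paliprazole: 25–39 mL/min → 20% of 600 mg = 120 mg.
ombinavir: 25–54 mL/min → 50% of 2000 mg = 1000 mg.
Total = 120 + 1000 = 1120 mg.

1120 mg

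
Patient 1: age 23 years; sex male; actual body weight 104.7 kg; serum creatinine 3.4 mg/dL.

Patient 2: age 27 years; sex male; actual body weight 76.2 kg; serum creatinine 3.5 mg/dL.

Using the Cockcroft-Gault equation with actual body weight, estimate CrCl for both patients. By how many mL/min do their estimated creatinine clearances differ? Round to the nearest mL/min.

16 mL/min

Patient 1: CrCl = (140 − 23) × 104.7 / (72 × 3.4) = 12249.9 / 244.80 ≈ 50.0 mL/min
Patient 2: CrCl = (140 − 27) × 76.2 / (72 × 3.5) = 8610.6 / 252.00 ≈ 34.2 mL/min
|50.0 − 34.2| = 15.8 mL/min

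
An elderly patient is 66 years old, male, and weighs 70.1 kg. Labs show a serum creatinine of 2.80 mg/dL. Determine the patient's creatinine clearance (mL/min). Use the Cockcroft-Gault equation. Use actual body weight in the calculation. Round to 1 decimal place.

25.7 mL/min

CrCl = (140 − 66) × 70.1 / (72 × 2.8) = 5187.4 / 201.60 ≈ 25.7 mL/min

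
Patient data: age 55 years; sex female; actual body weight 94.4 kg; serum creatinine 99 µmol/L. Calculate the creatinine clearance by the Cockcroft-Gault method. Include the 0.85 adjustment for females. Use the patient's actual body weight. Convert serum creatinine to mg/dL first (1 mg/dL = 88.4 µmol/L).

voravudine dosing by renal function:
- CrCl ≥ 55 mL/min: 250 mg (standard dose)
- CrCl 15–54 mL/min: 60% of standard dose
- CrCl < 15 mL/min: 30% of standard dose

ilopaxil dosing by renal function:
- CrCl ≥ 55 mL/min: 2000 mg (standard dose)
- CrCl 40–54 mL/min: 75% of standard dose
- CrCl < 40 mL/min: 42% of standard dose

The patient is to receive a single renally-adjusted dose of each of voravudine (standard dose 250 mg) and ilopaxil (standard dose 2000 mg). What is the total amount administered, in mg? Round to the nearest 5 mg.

2250 mg

SCr = 99 / 88.4 = 1.12 mg/dL
CrCl = (140 − 55) × 94.4 / (72 × 1.12) × 0.85 = 8024.0 / 80.64 × 0.85 ≈ 84.6 mL/min
CrCl ≈ 85 mL/min.
voravudine: ≥ 55 mL/min → 100% of 250 mg = 250 mg.
ilopaxil: ≥ 55 mL/min → 100% of 2000 mg = 2000 mg.
Total = 250 + 2000 = 2250 mg.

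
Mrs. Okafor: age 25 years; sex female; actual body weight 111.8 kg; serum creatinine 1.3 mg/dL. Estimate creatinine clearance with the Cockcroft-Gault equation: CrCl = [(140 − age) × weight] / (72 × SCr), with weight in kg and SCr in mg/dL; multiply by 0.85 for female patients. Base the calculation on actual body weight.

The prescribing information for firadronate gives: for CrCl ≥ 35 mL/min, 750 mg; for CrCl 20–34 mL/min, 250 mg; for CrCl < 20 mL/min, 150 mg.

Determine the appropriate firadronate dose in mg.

750 mg

CrCl = (140 − 25) × 111.8 / (72 × 1.3) × 0.85 = 12857.0 / 93.60 × 0.85 ≈ 116.8 mL/min
CrCl ≈ 117 mL/min → bracket ≥ 35 mL/min.
Dose for this bracket: 750 mg.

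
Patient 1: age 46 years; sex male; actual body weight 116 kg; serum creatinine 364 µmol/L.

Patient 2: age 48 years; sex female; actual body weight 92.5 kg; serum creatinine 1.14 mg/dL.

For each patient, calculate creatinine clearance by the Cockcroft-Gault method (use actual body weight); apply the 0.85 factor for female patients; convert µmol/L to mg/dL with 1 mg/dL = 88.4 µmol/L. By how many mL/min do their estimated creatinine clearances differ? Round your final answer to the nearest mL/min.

Patient 1: SCr = 364 / 88.4 = 4.118 mg/dL
Patient 1: CrCl = (140 − 46) × 116 / (72 × 4.118) = 10904.0 / 296.50 ≈ 36.8 mL/min
Patient 2: CrCl = (140 − 48) × 92.5 / (72 × 1.14) × 0.85 = 8510.0 / 82.08 × 0.85 ≈ 88.1 mL/min
|36.8 − 88.1| = 51.3 mL/min

51 mL/min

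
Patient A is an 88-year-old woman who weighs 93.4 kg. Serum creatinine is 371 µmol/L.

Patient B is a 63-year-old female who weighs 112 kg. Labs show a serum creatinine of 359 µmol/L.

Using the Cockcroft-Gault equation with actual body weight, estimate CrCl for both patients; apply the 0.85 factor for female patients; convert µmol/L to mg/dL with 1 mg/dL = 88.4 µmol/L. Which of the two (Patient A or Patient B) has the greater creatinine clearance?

Patient B

Patient A: SCr = 371 / 88.4 = 4.197 mg/dL
Patient A: CrCl = (140 − 88) × 93.4 / (72 × 4.197) × 0.85 = 4856.8 / 302.18 × 0.85 ≈ 13.7 mL/min
Patient B: SCr = 359 / 88.4 = 4.061 mg/dL
Patient B: CrCl = (140 − 63) × 112 / (72 × 4.061) × 0.85 = 8624.0 / 292.39 × 0.85 ≈ 25.1 mL/min
13.7 vs 25.1 mL/min → Patient B is higher.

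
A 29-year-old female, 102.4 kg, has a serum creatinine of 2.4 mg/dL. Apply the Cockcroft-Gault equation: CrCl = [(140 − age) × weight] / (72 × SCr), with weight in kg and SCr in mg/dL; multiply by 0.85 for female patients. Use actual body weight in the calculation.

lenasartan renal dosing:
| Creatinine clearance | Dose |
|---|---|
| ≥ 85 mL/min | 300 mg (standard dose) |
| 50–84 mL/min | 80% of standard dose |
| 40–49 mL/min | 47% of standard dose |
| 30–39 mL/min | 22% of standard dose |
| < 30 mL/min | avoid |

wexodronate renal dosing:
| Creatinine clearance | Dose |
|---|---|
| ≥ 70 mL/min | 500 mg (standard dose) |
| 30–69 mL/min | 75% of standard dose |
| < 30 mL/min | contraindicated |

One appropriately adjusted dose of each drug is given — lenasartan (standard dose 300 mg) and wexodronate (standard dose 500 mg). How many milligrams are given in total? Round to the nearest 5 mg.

615 mg

CrCl = (140 − 29) × 102.4 / (72 × 2.4) × 0.85 = 11366.4 / 172.80 × 0.85 ≈ 55.9 mL/min
CrCl ≈ 56 mL/min.
lenasartan: 50–84 mL/min → 80% of 300 mg = 240 mg.
wexodronate: 30–69 mL/min → 75% of 500 mg = 375 mg.
Total = 240 + 375 = 615 mg.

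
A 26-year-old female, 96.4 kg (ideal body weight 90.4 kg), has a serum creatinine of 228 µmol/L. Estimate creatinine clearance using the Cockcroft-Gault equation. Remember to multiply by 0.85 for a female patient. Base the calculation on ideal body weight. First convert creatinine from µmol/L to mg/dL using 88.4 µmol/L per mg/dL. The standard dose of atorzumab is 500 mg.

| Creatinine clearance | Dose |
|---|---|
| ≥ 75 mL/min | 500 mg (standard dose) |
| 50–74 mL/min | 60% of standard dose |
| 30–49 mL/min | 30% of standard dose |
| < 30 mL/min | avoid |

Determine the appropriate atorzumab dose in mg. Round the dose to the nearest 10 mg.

150 mg

SCr = 228 / 88.4 = 2.579 mg/dL
CrCl = (140 − 26) × 90.4 / (72 × 2.579) × 0.85 = 10305.6 / 185.69 × 0.85 ≈ 47.2 mL/min
CrCl ≈ 47 mL/min → bracket 30–49 mL/min.
30% of 500 mg = 150 mg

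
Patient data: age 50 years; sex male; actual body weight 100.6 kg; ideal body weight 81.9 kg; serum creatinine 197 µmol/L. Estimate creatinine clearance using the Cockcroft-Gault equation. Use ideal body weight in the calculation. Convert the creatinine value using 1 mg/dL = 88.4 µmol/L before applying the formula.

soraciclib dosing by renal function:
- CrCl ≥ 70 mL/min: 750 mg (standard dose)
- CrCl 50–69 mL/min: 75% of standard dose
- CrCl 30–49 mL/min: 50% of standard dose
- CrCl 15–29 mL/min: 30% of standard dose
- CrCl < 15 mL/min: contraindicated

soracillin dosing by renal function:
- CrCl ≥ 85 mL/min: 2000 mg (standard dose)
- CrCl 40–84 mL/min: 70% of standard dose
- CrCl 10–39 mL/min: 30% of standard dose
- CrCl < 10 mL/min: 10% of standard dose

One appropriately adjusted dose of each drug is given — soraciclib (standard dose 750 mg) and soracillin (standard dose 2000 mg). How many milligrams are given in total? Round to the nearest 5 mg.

1775 mg

SCr = 197 / 88.4 = 2.229 mg/dL
CrCl = (140 − 50) × 81.9 / (72 × 2.229) = 7371.0 / 160.49 ≈ 45.9 mL/min
CrCl ≈ 46 mL/min.
soraciclib: 30–49 mL/min → 50% of 750 mg = 375 mg.
soracillin: 40–84 mL/min → 70% of 2000 mg = 1400 mg.
Total = 375 + 1400 = 1775 mg.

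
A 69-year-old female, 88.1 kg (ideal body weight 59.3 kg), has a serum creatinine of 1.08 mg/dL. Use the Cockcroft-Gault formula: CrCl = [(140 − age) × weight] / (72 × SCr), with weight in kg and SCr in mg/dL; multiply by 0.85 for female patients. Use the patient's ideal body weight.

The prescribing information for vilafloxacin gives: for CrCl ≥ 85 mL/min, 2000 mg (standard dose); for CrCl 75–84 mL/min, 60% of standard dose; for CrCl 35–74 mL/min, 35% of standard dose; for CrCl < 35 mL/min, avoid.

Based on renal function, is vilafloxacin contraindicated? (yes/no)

no

CrCl = (140 − 69) × 59.3 / (72 × 1.08) × 0.85 = 4210.3 / 77.76 × 0.85 ≈ 46.0 mL/min
CrCl ≈ 46 mL/min, which is ≥ 35 mL/min.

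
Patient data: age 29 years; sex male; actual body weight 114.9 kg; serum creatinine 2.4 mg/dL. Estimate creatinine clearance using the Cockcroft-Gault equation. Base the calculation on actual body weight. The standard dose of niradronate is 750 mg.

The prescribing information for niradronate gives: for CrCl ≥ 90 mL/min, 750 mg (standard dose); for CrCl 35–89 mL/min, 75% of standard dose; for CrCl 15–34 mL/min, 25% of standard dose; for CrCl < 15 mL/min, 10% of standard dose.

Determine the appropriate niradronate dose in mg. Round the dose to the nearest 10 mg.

560 mg

CrCl = (140 − 29) × 114.9 / (72 × 2.4) = 12753.9 / 172.80 ≈ 73.8 mL/min
CrCl ≈ 74 mL/min → bracket 35–89 mL/min.
75% of 750 mg = 562.5 mg → 560 mg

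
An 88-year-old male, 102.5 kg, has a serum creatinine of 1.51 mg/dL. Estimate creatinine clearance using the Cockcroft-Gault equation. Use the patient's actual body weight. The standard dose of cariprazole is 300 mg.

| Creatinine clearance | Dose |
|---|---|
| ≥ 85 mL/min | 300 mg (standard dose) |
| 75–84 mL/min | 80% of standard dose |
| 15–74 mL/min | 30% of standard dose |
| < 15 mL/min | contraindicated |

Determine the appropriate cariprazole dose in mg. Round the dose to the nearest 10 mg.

CrCl = (140 − 88) × 102.5 / (72 × 1.51) = 5330.0 / 108.72 ≈ 49.0 mL/min
CrCl ≈ 49 mL/min → bracket 15–74 mL/min.
30% of 300 mg = 90 mg

90 mg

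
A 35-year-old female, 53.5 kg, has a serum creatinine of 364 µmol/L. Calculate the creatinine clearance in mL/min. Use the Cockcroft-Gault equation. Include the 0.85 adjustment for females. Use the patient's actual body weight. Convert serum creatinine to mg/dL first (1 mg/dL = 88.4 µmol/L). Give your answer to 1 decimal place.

16.1 mL/min

SCr = 364 / 88.4 = 4.118 mg/dL
CrCl = (140 − 35) × 53.5 / (72 × 4.118) × 0.85 = 5617.5 / 296.50 × 0.85 ≈ 16.1 mL/min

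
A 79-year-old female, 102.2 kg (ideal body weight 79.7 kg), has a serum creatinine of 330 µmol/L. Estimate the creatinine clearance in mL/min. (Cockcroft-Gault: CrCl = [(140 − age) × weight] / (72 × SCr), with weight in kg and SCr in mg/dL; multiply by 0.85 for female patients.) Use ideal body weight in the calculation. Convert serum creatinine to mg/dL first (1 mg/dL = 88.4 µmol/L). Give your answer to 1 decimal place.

SCr = 330 / 88.4 = 3.733 mg/dL
CrCl = (140 − 79) × 79.7 / (72 × 3.733) × 0.85 = 4861.7 / 268.78 × 0.85 ≈ 15.4 mL/min

15.4 mL/min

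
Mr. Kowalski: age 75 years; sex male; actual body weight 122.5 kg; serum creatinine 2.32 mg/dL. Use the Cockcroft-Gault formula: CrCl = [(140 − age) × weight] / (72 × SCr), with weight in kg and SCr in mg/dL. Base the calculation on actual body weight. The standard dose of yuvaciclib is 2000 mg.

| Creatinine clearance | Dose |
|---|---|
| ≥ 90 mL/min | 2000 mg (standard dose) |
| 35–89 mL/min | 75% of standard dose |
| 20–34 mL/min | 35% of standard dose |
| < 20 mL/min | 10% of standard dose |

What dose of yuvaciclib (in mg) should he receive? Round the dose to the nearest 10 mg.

1500 mg

CrCl = (140 − 75) × 122.5 / (72 × 2.32) = 7962.5 / 167.04 ≈ 47.7 mL/min
CrCl ≈ 48 mL/min → bracket 35–89 mL/min.
75% of 2000 mg = 1500 mg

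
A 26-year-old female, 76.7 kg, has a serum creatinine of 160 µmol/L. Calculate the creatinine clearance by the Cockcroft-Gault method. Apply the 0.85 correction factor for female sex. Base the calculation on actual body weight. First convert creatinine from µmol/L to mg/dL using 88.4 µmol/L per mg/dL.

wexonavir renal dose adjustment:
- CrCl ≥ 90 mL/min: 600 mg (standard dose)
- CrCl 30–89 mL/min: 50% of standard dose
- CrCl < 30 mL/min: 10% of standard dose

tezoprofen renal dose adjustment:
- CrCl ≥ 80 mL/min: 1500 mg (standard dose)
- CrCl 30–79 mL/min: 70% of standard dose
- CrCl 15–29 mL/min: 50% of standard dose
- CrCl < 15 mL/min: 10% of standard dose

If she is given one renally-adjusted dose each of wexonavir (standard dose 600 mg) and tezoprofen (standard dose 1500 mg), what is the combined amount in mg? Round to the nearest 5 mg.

1350 mg

SCr = 160 / 88.4 = 1.81 mg/dL
CrCl = (140 − 26) × 76.7 / (72 × 1.81) × 0.85 = 8743.8 / 130.32 × 0.85 ≈ 57.0 mL/min
CrCl ≈ 57 mL/min.
wexonavir: 30–89 mL/min → 50% of 600 mg = 300 mg.
tezoprofen: 30–79 mL/min → 70% of 1500 mg = 1050 mg.
Total = 300 + 1050 = 1350 mg.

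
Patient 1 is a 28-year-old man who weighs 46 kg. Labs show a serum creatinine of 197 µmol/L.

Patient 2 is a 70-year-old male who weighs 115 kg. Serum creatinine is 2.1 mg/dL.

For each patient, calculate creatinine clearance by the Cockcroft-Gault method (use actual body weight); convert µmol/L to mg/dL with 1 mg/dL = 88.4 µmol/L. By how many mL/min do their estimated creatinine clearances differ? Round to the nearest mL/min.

Patient 1: SCr = 197 / 88.4 = 2.229 mg/dL
Patient 1: CrCl = (140 − 28) × 46 / (72 × 2.229) = 5152.0 / 160.49 ≈ 32.1 mL/min
Patient 2: CrCl = (140 − 70) × 115 / (72 × 2.1) = 8050.0 / 151.20 ≈ 53.2 mL/min
|32.1 − 53.2| = 21.1 mL/min

21 mL/min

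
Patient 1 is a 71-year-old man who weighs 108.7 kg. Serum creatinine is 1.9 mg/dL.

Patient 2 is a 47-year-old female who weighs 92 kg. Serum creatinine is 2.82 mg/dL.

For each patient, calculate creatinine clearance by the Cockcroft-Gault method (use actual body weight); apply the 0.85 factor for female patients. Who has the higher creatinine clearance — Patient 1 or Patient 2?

Patient 1: CrCl = (140 − 71) × 108.7 / (72 × 1.9) = 7500.3 / 136.80 ≈ 54.8 mL/min
Patient 2: CrCl = (140 − 47) × 92 / (72 × 2.82) × 0.85 = 8556.0 / 203.04 × 0.85 ≈ 35.8 mL/min
54.8 vs 35.8 mL/min → Patient 1 is higher.

Patient 1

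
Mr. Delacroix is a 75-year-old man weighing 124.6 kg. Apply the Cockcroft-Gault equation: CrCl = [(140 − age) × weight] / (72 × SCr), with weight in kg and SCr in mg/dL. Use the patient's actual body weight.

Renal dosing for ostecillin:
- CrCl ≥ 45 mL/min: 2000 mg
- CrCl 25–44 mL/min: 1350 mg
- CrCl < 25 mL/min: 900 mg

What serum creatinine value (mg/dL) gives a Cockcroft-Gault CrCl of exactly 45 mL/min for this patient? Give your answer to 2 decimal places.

2.50 mg/dL

Standard dose requires CrCl ≥ 45 mL/min.
Set (140 − 75) × 124.6 / (72 × SCr) = 45
SCr = (140 − 75) × 124.6 / (72 × 45) = 2.500 mg/dL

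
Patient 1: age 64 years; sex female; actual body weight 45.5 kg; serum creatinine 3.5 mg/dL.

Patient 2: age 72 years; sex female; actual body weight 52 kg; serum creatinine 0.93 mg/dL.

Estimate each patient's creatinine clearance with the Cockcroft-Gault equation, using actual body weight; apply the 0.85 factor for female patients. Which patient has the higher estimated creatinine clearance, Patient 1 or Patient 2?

Patient 2

Patient 1: CrCl = (140 − 64) × 45.5 / (72 × 3.5) × 0.85 = 3458.0 / 252.00 × 0.85 ≈ 11.7 mL/min
Patient 2: CrCl = (140 − 72) × 52 / (72 × 0.93) × 0.85 = 3536.0 / 66.96 × 0.85 ≈ 44.9 mL/min
11.7 vs 44.9 mL/min → Patient 2 is higher.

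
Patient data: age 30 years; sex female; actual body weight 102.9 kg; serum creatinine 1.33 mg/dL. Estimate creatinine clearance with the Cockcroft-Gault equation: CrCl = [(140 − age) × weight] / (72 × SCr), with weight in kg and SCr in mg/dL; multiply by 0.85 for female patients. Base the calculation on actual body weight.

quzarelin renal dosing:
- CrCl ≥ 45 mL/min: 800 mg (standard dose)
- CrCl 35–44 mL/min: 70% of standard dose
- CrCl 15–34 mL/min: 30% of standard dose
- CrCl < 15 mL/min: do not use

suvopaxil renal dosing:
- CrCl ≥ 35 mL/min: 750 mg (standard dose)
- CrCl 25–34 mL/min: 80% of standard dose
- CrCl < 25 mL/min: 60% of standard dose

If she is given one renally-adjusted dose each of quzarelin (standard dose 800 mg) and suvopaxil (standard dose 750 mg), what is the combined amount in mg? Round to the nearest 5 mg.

CrCl = (140 − 30) × 102.9 / (72 × 1.33) × 0.85 = 11319.0 / 95.76 × 0.85 ≈ 100.5 mL/min
CrCl ≈ 100 mL/min.
quzarelin: ≥ 45 mL/min → 100% of 800 mg = 800 mg.
suvopaxil: ≥ 35 mL/min → 100% of 750 mg = 750 mg.
Total = 800 + 750 = 1550 mg.

1550 mg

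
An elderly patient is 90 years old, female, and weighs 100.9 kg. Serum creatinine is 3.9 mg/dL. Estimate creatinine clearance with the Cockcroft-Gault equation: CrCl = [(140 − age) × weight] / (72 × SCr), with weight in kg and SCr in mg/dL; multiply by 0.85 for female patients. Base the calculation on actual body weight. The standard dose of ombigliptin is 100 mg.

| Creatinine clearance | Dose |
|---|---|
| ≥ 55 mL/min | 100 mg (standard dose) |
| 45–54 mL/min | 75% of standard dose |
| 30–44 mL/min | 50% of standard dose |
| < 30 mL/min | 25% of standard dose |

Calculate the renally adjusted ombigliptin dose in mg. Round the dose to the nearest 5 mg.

CrCl = (140 − 90) × 100.9 / (72 × 3.9) × 0.85 = 5045.0 / 280.80 × 0.85 ≈ 15.3 mL/min
CrCl ≈ 15 mL/min → bracket < 30 mL/min.
25% of 100 mg = 25 mg

25 mg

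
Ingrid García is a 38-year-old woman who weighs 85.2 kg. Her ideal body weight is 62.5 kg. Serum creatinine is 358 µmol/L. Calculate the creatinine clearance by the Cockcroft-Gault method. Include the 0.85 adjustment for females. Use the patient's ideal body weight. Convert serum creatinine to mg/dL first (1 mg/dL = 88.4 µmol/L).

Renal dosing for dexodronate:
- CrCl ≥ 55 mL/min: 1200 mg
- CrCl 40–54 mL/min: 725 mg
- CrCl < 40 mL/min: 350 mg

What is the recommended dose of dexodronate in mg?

350 mg

SCr = 358 / 88.4 = 4.05 mg/dL
CrCl = (140 − 38) × 62.5 / (72 × 4.05) × 0.85 = 6375.0 / 291.60 × 0.85 ≈ 18.6 mL/min
CrCl ≈ 19 mL/min → bracket < 40 mL/min.
Dose for this bracket: 350 mg.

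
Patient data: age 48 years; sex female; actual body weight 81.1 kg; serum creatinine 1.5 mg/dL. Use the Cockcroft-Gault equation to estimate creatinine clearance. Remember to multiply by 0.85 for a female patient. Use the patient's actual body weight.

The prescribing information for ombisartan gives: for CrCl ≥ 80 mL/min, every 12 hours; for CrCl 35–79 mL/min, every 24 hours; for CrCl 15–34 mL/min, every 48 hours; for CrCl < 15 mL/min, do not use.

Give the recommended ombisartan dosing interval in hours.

CrCl = (140 − 48) × 81.1 / (72 × 1.5) × 0.85 = 7461.2 / 108.00 × 0.85 ≈ 58.7 mL/min
CrCl ≈ 59 mL/min → bracket 35–79 mL/min → every 24 hours.

every 24 hours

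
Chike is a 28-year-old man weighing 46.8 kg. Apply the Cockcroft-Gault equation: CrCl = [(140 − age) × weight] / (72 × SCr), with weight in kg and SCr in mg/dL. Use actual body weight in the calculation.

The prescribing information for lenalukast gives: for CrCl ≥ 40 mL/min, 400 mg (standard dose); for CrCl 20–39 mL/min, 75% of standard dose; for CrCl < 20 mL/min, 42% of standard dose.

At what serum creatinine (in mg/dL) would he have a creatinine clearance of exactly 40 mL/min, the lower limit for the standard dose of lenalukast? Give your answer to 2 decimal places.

1.82 mg/dL

Standard dose requires CrCl ≥ 40 mL/min.
Set (140 − 28) × 46.8 / (72 × SCr) = 40
SCr = (140 − 28) × 46.8 / (72 × 40) = 1.820 mg/dL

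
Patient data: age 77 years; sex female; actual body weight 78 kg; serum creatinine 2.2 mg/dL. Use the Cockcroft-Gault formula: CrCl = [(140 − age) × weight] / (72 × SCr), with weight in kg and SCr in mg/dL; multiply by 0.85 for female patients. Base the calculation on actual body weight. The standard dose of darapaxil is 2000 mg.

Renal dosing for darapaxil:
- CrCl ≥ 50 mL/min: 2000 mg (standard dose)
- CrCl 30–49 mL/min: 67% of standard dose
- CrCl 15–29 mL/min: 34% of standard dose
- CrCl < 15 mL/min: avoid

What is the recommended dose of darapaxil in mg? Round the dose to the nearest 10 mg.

CrCl = (140 − 77) × 78 / (72 × 2.2) × 0.85 = 4914.0 / 158.40 × 0.85 ≈ 26.4 mL/min
CrCl ≈ 26 mL/min → bracket 15–29 mL/min.
34% of 2000 mg = 680 mg

680 mg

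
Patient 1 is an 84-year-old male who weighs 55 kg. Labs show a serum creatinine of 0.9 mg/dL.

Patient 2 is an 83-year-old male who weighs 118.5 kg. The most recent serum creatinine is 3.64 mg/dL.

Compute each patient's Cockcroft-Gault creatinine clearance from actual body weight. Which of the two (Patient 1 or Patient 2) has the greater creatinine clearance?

Patient 1: CrCl = (140 − 84) × 55 / (72 × 0.9) = 3080.0 / 64.80 ≈ 47.5 mL/min
Patient 2: CrCl = (140 − 83) × 118.5 / (72 × 3.64) = 6754.5 / 262.08 ≈ 25.8 mL/min
47.5 vs 25.8 mL/min → Patient 1 is higher.

Patient 1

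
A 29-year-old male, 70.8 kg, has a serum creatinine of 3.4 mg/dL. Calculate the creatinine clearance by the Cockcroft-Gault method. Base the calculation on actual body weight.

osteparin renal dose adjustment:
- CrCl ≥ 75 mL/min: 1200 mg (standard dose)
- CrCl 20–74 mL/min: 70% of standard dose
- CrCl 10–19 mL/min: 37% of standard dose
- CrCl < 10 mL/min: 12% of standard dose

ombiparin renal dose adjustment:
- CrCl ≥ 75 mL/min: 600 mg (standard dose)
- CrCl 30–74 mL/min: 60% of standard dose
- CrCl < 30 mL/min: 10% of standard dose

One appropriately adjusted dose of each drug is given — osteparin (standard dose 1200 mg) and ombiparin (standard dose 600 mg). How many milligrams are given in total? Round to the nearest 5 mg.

1200 mg

CrCl = (140 − 29) × 70.8 / (72 × 3.4) = 7858.8 / 244.80 ≈ 32.1 mL/min
CrCl ≈ 32 mL/min.
osteparin: 20–74 mL/min → 70% of 1200 mg = 840 mg.
ombiparin: 30–74 mL/min → 60% of 600 mg = 360 mg.
Total = 840 + 360 = 1200 mg.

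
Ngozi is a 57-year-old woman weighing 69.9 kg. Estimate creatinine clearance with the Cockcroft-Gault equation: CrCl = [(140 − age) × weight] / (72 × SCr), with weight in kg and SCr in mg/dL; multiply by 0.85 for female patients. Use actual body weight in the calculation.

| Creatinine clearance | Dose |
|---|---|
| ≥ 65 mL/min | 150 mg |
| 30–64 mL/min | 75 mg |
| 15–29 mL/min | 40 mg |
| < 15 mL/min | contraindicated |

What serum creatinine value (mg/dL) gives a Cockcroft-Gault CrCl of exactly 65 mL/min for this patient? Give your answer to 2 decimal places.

Standard dose requires CrCl ≥ 65 mL/min.
Set (140 − 57) × 69.9 × 0.85 / (72 × SCr) = 65
SCr = (140 − 57) × 69.9 × 0.85 / (72 × 65) = 1.054 mg/dL

1.05 mg/dL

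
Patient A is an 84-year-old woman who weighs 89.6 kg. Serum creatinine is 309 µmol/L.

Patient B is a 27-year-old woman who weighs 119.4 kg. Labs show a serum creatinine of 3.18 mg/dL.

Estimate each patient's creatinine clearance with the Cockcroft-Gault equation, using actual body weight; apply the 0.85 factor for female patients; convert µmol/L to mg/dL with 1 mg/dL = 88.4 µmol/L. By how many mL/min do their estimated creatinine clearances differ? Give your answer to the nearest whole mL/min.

33 mL/min

Patient A: SCr = 309 / 88.4 = 3.495 mg/dL
Patient A: CrCl = (140 − 84) × 89.6 / (72 × 3.495) × 0.85 = 5017.6 / 251.64 × 0.85 ≈ 16.9 mL/min
Patient B: CrCl = (140 − 27) × 119.4 / (72 × 3.18) × 0.85 = 13492.2 / 228.96 × 0.85 ≈ 50.1 mL/min
|16.9 − 50.1| = 33.2 mL/min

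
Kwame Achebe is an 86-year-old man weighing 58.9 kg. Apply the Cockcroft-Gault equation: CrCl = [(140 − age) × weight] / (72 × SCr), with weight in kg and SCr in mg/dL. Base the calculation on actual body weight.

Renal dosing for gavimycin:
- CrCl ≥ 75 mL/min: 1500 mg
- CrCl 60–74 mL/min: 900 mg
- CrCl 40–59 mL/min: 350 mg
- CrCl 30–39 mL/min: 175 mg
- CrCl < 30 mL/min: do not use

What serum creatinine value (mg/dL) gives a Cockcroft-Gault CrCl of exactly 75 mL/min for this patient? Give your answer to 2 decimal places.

Standard dose requires CrCl ≥ 75 mL/min.
Set (140 − 86) × 58.9 / (72 × SCr) = 75
SCr = (140 − 86) × 58.9 / (72 × 75) = 0.589 mg/dL

0.59 mg/dL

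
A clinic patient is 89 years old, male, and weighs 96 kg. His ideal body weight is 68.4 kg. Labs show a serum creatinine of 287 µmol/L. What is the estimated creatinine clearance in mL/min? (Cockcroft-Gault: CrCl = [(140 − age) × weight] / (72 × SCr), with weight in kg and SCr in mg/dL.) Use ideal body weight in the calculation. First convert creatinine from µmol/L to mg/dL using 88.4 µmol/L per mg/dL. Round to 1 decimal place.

SCr = 287 / 88.4 = 3.247 mg/dL
CrCl = (140 − 89) × 68.4 / (72 × 3.247) = 3488.4 / 233.78 ≈ 14.9 mL/min

14.9 mL/min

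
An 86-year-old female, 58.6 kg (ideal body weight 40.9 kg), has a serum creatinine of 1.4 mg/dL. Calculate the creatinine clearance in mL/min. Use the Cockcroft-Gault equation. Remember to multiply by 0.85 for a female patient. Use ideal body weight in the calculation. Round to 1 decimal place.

18.6 mL/min

CrCl = (140 − 86) × 40.9 / (72 × 1.4) × 0.85 = 2208.6 / 100.80 × 0.85 ≈ 18.6 mL/min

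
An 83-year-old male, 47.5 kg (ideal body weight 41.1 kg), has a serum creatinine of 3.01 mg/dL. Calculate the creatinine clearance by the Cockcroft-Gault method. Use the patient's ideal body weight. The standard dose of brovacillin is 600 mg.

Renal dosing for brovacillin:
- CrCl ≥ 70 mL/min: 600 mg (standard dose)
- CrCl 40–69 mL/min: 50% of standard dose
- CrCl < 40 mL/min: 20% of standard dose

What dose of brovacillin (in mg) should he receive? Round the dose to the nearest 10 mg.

CrCl = (140 − 83) × 41.1 / (72 × 3.01) = 2342.7 / 216.72 ≈ 10.8 mL/min
CrCl ≈ 11 mL/min → bracket < 40 mL/min.
20% of 600 mg = 120 mg

120 mg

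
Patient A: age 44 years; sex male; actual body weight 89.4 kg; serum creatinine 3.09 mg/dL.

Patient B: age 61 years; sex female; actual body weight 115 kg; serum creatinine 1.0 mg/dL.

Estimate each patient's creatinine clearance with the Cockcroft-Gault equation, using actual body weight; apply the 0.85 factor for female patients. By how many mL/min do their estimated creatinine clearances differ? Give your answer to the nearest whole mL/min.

69 mL/min

Patient A: CrCl = (140 − 44) × 89.4 / (72 × 3.09) = 8582.4 / 222.48 ≈ 38.6 mL/min
Patient B: CrCl = (140 − 61) × 115 / (72 × 1) × 0.85 = 9085.0 / 72.00 × 0.85 ≈ 107.3 mL/min
|38.6 − 107.3| = 68.7 mL/min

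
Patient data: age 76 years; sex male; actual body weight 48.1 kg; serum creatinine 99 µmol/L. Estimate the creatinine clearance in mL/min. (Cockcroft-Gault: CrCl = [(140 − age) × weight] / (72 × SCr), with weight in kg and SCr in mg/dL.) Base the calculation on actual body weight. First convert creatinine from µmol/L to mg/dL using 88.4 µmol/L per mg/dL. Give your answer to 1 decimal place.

38.2 mL/min

SCr = 99 / 88.4 = 1.12 mg/dL
CrCl = (140 − 76) × 48.1 / (72 × 1.12) = 3078.4 / 80.64 ≈ 38.2 mL/min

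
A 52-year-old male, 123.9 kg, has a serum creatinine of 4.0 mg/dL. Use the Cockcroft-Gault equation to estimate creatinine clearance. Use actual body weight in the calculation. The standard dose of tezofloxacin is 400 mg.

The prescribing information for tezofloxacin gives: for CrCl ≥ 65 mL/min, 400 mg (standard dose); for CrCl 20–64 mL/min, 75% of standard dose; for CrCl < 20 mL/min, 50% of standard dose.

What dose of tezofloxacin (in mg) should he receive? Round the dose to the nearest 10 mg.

CrCl = (140 − 52) × 123.9 / (72 × 4) = 10903.2 / 288.00 ≈ 37.9 mL/min
CrCl ≈ 38 mL/min → bracket 20–64 mL/min.
75% of 400 mg = 300 mg

300 mg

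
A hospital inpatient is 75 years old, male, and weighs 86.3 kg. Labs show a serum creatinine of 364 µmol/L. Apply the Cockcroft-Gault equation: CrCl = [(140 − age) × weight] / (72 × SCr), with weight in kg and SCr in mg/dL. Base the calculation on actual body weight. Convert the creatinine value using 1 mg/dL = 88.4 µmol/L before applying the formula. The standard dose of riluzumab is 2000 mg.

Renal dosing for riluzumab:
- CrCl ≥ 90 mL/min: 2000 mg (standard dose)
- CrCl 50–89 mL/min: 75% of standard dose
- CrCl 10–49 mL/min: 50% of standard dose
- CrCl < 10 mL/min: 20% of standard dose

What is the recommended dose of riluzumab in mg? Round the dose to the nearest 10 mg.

1000 mg

SCr = 364 / 88.4 = 4.118 mg/dL
CrCl = (140 − 75) × 86.3 / (72 × 4.118) = 5609.5 / 296.50 ≈ 18.9 mL/min
CrCl ≈ 19 mL/min → bracket 10–49 mL/min.
50% of 2000 mg = 1000 mg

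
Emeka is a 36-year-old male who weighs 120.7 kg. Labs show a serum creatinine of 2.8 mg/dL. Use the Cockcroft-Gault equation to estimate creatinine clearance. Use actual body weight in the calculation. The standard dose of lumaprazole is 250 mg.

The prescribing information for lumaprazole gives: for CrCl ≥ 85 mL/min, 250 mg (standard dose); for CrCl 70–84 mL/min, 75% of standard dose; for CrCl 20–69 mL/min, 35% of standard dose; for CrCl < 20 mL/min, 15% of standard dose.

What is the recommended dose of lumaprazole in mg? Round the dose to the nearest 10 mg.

CrCl = (140 − 36) × 120.7 / (72 × 2.8) = 12552.8 / 201.60 ≈ 62.3 mL/min
CrCl ≈ 62 mL/min → bracket 20–69 mL/min.
35% of 250 mg = 87.5 mg → 90 mg

90 mg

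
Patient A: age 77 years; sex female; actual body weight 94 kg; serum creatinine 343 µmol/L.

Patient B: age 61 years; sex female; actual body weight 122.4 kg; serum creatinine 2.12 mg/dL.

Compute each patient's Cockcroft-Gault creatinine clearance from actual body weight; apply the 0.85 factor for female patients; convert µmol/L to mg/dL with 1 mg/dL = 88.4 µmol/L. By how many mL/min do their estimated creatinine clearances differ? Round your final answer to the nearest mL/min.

Patient A: SCr = 343 / 88.4 = 3.88 mg/dL
Patient A: CrCl = (140 − 77) × 94 / (72 × 3.88) × 0.85 = 5922.0 / 279.36 × 0.85 ≈ 18.0 mL/min
Patient B: CrCl = (140 − 61) × 122.4 / (72 × 2.12) × 0.85 = 9669.6 / 152.64 × 0.85 ≈ 53.8 mL/min
|18.0 − 53.8| = 35.8 mL/min

36 mL/min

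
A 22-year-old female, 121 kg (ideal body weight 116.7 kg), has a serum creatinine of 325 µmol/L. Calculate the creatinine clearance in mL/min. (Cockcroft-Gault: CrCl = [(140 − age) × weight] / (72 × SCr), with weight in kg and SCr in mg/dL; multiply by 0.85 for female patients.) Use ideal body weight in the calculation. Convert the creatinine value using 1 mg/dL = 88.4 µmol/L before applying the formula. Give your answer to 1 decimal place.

44.2 mL/min

SCr = 325 / 88.4 = 3.676 mg/dL
CrCl = (140 − 22) × 116.7 / (72 × 3.676) × 0.85 = 13770.6 / 264.67 × 0.85 ≈ 44.2 mL/min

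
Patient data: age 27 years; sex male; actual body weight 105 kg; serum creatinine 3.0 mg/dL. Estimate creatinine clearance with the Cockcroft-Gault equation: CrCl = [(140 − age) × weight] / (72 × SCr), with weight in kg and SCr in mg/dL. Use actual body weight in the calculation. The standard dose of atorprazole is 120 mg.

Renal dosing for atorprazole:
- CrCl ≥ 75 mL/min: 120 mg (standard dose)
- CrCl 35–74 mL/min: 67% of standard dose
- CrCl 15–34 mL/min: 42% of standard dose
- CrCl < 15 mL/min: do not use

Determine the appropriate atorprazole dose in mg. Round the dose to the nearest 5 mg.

CrCl = (140 − 27) × 105 / (72 × 3) = 11865.0 / 216.00 ≈ 54.9 mL/min
CrCl ≈ 55 mL/min → bracket 35–74 mL/min.
67% of 120 mg = 80.4 mg → 80 mg

80 mg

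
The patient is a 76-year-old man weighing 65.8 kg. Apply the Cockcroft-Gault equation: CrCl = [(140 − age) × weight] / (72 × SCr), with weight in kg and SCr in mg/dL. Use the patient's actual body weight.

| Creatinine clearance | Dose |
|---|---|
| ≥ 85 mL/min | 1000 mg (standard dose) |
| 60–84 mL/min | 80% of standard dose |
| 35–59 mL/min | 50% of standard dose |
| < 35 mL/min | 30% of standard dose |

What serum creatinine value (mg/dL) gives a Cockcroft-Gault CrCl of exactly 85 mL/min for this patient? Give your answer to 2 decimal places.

0.69 mg/dL

Standard dose requires CrCl ≥ 85 mL/min.
Set (140 − 76) × 65.8 / (72 × SCr) = 85
SCr = (140 − 76) × 65.8 / (72 × 85) = 0.688 mg/dL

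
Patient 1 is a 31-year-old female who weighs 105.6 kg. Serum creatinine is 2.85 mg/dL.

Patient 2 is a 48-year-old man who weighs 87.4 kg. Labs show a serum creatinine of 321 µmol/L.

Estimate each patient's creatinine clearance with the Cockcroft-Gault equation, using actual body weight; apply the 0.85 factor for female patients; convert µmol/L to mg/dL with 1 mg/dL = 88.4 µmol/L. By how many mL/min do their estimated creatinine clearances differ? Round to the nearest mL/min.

17 mL/min

Patient 1: CrCl = (140 − 31) × 105.6 / (72 × 2.85) × 0.85 = 11510.4 / 205.20 × 0.85 ≈ 47.7 mL/min
Patient 2: SCr = 321 / 88.4 = 3.631 mg/dL
Patient 2: CrCl = (140 − 48) × 87.4 / (72 × 3.631) = 8040.8 / 261.43 ≈ 30.8 mL/min
|47.7 − 30.8| = 16.9 mL/min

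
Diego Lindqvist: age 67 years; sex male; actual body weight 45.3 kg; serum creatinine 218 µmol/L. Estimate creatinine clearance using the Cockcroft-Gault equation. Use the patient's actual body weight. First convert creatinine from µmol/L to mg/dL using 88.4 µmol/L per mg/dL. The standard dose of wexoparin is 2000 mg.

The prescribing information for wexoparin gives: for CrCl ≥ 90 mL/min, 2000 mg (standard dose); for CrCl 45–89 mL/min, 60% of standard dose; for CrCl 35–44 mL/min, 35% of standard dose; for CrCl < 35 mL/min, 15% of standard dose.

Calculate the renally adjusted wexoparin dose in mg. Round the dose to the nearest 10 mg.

SCr = 218 / 88.4 = 2.466 mg/dL
CrCl = (140 − 67) × 45.3 / (72 × 2.466) = 3306.9 / 177.55 ≈ 18.6 mL/min
CrCl ≈ 19 mL/min → bracket < 35 mL/min.
15% of 2000 mg = 300 mg

300 mg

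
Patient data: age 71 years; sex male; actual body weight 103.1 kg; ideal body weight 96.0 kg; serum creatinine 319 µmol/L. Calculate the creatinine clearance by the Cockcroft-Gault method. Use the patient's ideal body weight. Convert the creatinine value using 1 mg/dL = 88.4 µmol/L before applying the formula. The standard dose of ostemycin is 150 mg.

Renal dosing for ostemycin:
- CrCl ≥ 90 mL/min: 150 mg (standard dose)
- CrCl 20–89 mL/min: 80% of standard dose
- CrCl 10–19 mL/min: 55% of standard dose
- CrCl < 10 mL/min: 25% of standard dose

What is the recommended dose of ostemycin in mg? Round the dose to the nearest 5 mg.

120 mg

SCr = 319 / 88.4 = 3.609 mg/dL
CrCl = (140 − 71) × 96 / (72 × 3.609) = 6624.0 / 259.85 ≈ 25.5 mL/min
CrCl ≈ 25 mL/min → bracket 20–89 mL/min.
80% of 150 mg = 120 mg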